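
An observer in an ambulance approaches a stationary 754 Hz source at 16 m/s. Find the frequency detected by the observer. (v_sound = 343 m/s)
f_obs = f·(v + v_o)/v = 789.2 Hz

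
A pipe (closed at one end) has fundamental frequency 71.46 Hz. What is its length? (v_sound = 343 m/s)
L = v/(4f₁) = 1.2 m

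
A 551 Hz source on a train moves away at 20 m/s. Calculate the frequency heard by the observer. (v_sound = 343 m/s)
f_obs = f·v/(v + v_s) = 520.6 Hz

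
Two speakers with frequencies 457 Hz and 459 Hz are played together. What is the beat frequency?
2 Hz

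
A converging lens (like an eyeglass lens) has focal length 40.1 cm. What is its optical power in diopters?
P = 1/f = 2.494 D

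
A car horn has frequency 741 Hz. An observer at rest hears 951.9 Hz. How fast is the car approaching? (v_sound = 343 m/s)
v_s = v·(1 − f/f_obs) = 75.99 m/s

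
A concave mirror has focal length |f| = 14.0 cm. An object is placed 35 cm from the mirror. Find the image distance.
f = +14.0 cm (concave); 1/di = 1/f − 1/do → di = 23.33 cm (real image, in front of mirror)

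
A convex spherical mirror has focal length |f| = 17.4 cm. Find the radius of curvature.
R = 2|f| = 34.8 cm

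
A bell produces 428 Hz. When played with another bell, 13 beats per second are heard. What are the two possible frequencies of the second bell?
f₂ = 428 ± 13 Hz → 441 Hz or 415 Hz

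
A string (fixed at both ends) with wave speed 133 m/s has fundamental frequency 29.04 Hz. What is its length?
L = v/(2f₁) = 2.29 m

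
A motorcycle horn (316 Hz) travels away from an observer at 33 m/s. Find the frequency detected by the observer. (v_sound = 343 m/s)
f_obs = f·v/(v + v_s) = 288.3 Hz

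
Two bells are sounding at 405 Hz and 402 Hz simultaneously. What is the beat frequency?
3 Hz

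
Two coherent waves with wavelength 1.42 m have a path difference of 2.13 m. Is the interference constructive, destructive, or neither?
destructive — path difference = 1.5λ, an odd multiple of λ/2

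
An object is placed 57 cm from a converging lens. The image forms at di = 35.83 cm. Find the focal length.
1/f = 1/do + 1/di → f = 22 cm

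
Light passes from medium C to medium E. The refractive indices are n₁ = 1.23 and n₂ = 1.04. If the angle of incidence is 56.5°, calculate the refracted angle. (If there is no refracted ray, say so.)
sin θ₂ = (n₁/n₂)·sin θ₁ = 0.9862 → θ₂ = 80.48°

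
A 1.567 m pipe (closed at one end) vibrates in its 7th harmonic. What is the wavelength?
λₙ = 4L/n = 0.8954 m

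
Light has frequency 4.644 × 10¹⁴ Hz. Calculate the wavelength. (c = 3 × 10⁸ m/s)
λ = c/f = 646 nm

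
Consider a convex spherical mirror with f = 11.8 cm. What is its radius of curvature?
R = 2|f| = 23.6 cm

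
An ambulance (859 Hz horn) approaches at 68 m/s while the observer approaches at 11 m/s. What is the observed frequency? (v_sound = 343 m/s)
f_obs = f·(v + v_o)/(v − v_s) = 1106 Hz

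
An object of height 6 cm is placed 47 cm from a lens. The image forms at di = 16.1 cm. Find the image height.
hi = (-di/do) × ho = -2.055 cm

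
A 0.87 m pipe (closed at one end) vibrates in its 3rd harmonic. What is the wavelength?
λₙ = 4L/n = 1.16 m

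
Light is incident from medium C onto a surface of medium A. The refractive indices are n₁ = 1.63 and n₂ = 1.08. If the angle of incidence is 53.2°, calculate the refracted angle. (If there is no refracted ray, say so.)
sin θ₂ = (n₁/n₂)·sin θ₁ = 1.209 > 1, so there is no refracted ray — the light undergoes total internal reflection.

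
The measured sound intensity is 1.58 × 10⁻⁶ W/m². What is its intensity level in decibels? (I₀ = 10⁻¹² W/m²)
β = 10·log₁₀(I/I₀) = 61.99 dB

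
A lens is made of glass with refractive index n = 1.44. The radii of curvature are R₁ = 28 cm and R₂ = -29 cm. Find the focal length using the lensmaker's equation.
1/f = (n − 1)(1/R₁ − 1/R₂) → f = 32.38 cm (converging lens)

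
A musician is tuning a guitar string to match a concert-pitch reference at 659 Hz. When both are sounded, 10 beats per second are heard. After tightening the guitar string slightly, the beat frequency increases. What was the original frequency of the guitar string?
669 Hz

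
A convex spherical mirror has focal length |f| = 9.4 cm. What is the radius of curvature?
R = 2|f| = 18.8 cm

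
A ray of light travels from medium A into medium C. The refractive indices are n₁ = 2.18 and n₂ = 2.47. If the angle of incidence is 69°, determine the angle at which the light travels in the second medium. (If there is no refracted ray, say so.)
sin θ₂ = (n₁/n₂)·sin θ₁ = 0.824 → θ₂ = 55.48°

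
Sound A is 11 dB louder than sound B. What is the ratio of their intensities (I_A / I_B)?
I_A/I_B = 10^(Δβ/10) = 12.59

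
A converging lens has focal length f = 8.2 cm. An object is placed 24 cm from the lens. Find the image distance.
1/di = 1/f − 1/do → di = 12.46 cm (real image)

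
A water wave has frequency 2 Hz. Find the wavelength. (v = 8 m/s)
λ = v/f = 4 m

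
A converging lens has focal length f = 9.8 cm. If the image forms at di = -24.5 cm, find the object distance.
1/do = 1/f − 1/di → do = 7 cm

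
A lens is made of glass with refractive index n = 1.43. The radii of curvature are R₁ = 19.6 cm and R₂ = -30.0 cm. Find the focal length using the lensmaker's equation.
1/f = (n − 1)(1/R₁ − 1/R₂) → f = 27.57 cm (converging lens)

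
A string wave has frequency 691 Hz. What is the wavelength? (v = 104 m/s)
λ = v/f = 0.1505 m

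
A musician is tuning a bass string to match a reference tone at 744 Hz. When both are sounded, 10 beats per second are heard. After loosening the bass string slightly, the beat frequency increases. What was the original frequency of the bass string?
734 Hz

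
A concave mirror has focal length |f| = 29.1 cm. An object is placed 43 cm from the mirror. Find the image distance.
f = +29.1 cm (concave); 1/di = 1/f − 1/do → di = 90.02 cm (real image, in front of mirror)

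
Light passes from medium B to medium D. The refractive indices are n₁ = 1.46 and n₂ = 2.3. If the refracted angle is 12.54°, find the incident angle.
sin θ₁ = (n₂/n₁)·sin θ₂ → θ₁ = 20°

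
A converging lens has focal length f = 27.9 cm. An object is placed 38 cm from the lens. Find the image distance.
1/di = 1/f − 1/do → di = 105 cm (real image)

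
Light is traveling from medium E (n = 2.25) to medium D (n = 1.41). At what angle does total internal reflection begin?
θc = arcsin(n₂/n₁) = 38.8°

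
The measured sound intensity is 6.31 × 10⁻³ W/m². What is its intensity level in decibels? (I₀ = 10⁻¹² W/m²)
β = 10·log₁₀(I/I₀) = 98 dB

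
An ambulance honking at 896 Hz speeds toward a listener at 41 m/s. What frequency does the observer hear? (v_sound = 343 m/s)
f_obs = f·v/(v − v_s) = 1018 Hz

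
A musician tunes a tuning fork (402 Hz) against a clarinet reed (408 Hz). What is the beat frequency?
6 Hz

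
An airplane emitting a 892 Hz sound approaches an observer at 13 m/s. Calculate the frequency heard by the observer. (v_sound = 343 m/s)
f_obs = f·v/(v − v_s) = 927.1 Hz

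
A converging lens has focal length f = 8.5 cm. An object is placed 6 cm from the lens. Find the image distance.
1/di = 1/f − 1/do → di = -20.4 cm (virtual image)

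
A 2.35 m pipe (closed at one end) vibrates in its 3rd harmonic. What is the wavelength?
λₙ = 4L/n = 3.133 m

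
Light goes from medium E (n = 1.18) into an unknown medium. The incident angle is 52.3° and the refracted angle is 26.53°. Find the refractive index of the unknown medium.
n₂ = n₁·sin θ₁ / sin θ₂ = 2.09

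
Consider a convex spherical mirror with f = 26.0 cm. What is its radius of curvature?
R = 2|f| = 52 cm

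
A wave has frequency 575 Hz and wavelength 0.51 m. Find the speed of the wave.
v = fλ = 293.2 m/s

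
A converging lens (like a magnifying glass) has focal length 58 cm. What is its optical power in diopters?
P = 1/f = 1.724 D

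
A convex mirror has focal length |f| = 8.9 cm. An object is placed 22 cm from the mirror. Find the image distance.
f = −8.9 cm (convex); 1/di = 1/f − 1/do → di = -6.337 cm (virtual image, behind mirror)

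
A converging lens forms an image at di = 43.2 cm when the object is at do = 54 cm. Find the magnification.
M = −di/do = -0.8 (inverted image)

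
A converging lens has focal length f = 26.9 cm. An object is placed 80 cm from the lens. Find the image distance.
1/di = 1/f − 1/do → di = 40.53 cm (real image)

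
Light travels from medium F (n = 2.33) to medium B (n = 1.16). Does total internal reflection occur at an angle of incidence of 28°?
θc = arcsin(n₂/n₁) = 29.86°; 28° < θc, so no — the ray refracts.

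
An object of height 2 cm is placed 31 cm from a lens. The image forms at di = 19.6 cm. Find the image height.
hi = (-di/do) × ho = -1.265 cm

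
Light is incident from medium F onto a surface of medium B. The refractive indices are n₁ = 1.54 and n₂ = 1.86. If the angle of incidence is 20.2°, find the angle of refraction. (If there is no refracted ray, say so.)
sin θ₂ = (n₁/n₂)·sin θ₁ = 0.2859 → θ₂ = 16.61°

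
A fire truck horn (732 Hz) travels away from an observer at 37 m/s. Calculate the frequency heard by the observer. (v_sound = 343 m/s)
f_obs = f·v/(v + v_s) = 660.7 Hz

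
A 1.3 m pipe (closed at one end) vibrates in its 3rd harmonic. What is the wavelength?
λₙ = 4L/n = 1.733 m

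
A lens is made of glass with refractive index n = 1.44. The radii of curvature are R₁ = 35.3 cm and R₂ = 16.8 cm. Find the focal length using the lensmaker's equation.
1/f = (n − 1)(1/R₁ − 1/R₂) → f = -72.86 cm (diverging lens)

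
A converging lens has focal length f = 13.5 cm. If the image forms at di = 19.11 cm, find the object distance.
1/do = 1/f − 1/di → do = 45.99 cm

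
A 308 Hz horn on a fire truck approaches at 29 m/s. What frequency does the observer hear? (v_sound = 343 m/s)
f_obs = f·v/(v − v_s) = 336.4 Hz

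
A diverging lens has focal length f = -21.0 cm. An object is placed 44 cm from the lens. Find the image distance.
1/di = 1/f − 1/do → di = -14.22 cm (virtual image)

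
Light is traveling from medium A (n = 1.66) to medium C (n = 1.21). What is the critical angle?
θc = arcsin(n₂/n₁) = 46.8°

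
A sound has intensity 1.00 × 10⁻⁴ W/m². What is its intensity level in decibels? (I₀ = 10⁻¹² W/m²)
β = 10·log₁₀(I/I₀) = 80 dB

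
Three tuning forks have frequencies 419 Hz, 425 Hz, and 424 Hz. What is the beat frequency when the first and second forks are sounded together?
6 Hz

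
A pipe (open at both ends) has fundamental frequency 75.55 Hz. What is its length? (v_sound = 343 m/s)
L = v/(2f₁) = 2.27 m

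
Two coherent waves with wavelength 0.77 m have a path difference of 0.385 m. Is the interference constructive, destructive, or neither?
destructive — path difference = 0.5λ, an odd multiple of λ/2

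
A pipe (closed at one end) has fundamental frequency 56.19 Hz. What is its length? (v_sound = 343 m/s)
L = v/(4f₁) = 1.526 m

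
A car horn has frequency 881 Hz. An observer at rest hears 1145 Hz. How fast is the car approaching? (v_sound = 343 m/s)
v_s = v·(1 − f/f_obs) = 79.08 m/s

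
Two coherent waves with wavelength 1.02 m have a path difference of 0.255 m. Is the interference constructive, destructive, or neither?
neither (partial) — path difference = 0.25λ, neither a whole number of wavelengths nor an odd multiple of λ/2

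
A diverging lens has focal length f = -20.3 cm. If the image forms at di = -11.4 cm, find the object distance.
1/do = 1/f − 1/di → do = 26 cm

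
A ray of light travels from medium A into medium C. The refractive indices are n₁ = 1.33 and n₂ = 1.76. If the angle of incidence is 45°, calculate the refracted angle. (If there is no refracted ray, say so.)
sin θ₂ = (n₁/n₂)·sin θ₁ = 0.5343 → θ₂ = 32.3°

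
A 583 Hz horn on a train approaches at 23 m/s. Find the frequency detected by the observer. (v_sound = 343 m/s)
f_obs = f·v/(v − v_s) = 624.9 Hz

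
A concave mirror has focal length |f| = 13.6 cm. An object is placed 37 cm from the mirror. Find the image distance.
f = +13.6 cm (concave); 1/di = 1/f − 1/do → di = 21.5 cm (real image, in front of mirror)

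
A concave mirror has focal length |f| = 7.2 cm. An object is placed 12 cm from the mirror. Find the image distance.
f = +7.2 cm (concave); 1/di = 1/f − 1/do → di = 18 cm (real image, in front of mirror)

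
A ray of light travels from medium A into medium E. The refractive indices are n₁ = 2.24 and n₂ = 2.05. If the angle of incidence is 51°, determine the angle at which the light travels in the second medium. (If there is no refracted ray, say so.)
sin θ₂ = (n₁/n₂)·sin θ₁ = 0.8492 → θ₂ = 58.12°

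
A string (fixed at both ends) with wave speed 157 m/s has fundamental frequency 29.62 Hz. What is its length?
L = v/(2f₁) = 2.65 m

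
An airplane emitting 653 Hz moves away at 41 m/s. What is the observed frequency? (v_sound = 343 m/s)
f_obs = f·v/(v + v_s) = 583.3 Hz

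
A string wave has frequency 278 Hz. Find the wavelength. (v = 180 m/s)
λ = v/f = 0.6475 m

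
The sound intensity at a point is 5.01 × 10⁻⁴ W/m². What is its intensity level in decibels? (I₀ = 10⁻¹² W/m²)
β = 10·log₁₀(I/I₀) = 87 dB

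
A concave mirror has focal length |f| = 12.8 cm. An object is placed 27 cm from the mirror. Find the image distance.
f = +12.8 cm (concave); 1/di = 1/f − 1/do → di = 24.34 cm (real image, in front of mirror)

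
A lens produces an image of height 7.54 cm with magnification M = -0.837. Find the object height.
ho = |hi|/|M| = 9.008 cm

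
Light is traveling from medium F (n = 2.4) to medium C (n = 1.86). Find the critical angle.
θc = arcsin(n₂/n₁) = 50.81°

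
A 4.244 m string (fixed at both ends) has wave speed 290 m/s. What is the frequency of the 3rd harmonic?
fₙ = nv/(2L) = 102.5 Hz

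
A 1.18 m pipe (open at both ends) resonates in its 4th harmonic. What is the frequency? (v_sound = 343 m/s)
fₙ = nv/(2L) = 581.4 Hz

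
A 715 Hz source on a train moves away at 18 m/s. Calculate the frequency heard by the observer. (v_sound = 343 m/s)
f_obs = f·v/(v + v_s) = 679.3 Hz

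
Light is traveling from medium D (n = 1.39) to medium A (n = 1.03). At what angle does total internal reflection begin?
θc = arcsin(n₂/n₁) = 47.82°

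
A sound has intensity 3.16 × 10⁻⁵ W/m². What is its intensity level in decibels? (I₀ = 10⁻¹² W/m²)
β = 10·log₁₀(I/I₀) = 75 dB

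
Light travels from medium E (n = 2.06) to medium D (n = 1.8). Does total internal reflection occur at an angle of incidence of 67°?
θc = arcsin(n₂/n₁) = 60.9°; 67° > θc, so yes — total internal reflection.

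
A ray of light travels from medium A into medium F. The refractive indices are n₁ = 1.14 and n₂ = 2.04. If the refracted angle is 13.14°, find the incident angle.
sin θ₁ = (n₂/n₁)·sin θ₂ → θ₁ = 24°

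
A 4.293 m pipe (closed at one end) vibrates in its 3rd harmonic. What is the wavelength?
λₙ = 4L/n = 5.724 m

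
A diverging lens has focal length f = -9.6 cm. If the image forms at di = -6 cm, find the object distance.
1/do = 1/f − 1/di → do = 16 cm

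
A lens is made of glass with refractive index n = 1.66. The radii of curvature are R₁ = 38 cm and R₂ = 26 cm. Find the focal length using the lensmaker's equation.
1/f = (n − 1)(1/R₁ − 1/R₂) → f = -124.7 cm (diverging lens)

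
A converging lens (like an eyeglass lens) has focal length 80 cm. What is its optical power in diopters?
P = 1/f = 1.25 D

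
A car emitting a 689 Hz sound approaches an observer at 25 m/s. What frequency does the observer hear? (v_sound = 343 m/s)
f_obs = f·v/(v − v_s) = 743.2 Hz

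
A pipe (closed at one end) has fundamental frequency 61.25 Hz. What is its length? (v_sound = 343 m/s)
L = v/(4f₁) = 1.4 m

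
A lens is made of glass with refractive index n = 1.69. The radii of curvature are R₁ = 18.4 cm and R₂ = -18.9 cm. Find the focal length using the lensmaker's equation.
1/f = (n − 1)(1/R₁ − 1/R₂) → f = 13.51 cm (converging lens)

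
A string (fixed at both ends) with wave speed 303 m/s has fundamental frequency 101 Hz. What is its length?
L = v/(2f₁) = 1.5 m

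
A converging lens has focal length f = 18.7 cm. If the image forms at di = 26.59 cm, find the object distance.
1/do = 1/f − 1/di → do = 63.02 cm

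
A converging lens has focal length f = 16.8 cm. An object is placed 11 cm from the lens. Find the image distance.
1/di = 1/f − 1/do → di = -31.86 cm (virtual image)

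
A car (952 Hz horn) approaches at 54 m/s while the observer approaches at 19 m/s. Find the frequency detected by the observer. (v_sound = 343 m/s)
f_obs = f·(v + v_o)/(v − v_s) = 1192 Hz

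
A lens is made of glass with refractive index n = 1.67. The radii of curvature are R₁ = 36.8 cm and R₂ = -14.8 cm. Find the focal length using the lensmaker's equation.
1/f = (n − 1)(1/R₁ − 1/R₂) → f = 15.75 cm (converging lens)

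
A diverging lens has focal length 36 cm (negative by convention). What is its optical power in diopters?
P = 1/f = -2.778 D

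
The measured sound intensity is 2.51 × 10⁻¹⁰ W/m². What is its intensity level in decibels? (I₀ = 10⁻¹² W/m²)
β = 10·log₁₀(I/I₀) = 24 dB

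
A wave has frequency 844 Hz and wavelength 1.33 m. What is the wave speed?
v = fλ = 1123 m/s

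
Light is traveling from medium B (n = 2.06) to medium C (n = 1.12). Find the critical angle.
θc = arcsin(n₂/n₁) = 32.94°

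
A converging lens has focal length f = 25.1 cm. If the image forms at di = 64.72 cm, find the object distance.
1/do = 1/f − 1/di → do = 41 cm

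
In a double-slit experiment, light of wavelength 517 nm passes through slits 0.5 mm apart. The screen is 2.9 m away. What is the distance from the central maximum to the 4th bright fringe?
y = mλL/d = 11.99 mm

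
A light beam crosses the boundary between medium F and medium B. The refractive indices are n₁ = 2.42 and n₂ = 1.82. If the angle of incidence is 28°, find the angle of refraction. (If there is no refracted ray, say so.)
sin θ₂ = (n₁/n₂)·sin θ₁ = 0.6242 → θ₂ = 38.63°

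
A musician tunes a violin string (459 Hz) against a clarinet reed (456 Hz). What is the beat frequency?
3 Hz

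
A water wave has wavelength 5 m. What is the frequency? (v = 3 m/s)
f = v/λ = 0.6 Hz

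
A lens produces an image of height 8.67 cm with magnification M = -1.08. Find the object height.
ho = |hi|/|M| = 8.028 cm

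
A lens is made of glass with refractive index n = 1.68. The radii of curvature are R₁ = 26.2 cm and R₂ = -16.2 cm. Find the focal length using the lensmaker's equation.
1/f = (n − 1)(1/R₁ − 1/R₂) → f = 14.72 cm (converging lens)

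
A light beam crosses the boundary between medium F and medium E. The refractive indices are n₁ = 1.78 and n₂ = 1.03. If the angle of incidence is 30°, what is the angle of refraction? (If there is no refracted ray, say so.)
sin θ₂ = (n₁/n₂)·sin θ₁ = 0.8641 → θ₂ = 59.78°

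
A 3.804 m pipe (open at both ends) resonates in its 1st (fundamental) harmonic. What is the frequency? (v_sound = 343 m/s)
fₙ = nv/(2L) = 45.08 Hz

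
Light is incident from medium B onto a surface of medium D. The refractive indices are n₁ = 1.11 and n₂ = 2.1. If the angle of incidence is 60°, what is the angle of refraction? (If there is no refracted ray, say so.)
sin θ₂ = (n₁/n₂)·sin θ₁ = 0.4578 → θ₂ = 27.24°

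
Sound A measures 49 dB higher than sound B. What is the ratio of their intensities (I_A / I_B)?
I_A/I_B = 10^(Δβ/10) = 79430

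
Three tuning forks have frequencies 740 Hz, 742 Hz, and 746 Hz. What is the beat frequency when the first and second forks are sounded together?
2 Hz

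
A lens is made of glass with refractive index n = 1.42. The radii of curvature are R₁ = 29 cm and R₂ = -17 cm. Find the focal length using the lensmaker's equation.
1/f = (n − 1)(1/R₁ − 1/R₂) → f = 25.52 cm (converging lens)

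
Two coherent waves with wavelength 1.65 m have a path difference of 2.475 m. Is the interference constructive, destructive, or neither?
destructive — path difference = 1.5λ, an odd multiple of λ/2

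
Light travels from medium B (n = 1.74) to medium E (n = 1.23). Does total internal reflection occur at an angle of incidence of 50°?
θc = arcsin(n₂/n₁) = 44.98°; 50° > θc, so yes — total internal reflection.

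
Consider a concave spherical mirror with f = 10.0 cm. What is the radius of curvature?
R = 2|f| = 20 cm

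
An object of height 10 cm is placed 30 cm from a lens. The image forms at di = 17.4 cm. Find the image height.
hi = (-di/do) × ho = -5.8 cm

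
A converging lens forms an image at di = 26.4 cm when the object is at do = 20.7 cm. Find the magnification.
M = −di/do = -1.275 (inverted image)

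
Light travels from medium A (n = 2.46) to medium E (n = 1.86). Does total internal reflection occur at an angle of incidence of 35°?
θc = arcsin(n₂/n₁) = 49.12°; 35° < θc, so no — the ray refracts.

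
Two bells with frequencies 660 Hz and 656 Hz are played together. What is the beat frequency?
4 Hz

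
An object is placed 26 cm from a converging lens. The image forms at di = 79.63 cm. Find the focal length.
1/f = 1/do + 1/di → f = 19.6 cm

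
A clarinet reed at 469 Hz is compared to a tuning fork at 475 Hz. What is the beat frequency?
6 Hz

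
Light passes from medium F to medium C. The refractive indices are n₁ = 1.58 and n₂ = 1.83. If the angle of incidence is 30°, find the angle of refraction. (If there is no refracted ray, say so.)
sin θ₂ = (n₁/n₂)·sin θ₁ = 0.4317 → θ₂ = 25.58°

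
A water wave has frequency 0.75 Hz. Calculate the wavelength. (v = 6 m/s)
λ = v/f = 8 m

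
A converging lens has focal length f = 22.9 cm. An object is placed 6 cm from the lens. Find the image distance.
1/di = 1/f − 1/do → di = -8.13 cm (virtual image)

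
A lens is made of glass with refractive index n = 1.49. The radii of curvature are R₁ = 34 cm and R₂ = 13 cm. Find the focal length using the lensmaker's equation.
1/f = (n − 1)(1/R₁ − 1/R₂) → f = -42.95 cm (diverging lens)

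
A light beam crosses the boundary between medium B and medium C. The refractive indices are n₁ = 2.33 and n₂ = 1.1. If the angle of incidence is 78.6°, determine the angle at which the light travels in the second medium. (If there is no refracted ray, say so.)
sin θ₂ = (n₁/n₂)·sin θ₁ = 2.076 > 1, so there is no refracted ray — the light undergoes total internal reflection.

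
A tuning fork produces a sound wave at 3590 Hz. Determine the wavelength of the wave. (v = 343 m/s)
λ = v/f = 0.09554 m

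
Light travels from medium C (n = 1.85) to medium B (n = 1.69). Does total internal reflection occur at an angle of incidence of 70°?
θc = arcsin(n₂/n₁) = 66°; 70° > θc, so yes — total internal reflection.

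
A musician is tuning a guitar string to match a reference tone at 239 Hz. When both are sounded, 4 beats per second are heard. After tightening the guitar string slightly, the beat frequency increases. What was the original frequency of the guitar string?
243 Hz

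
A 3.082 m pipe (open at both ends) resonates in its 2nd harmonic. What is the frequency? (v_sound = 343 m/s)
fₙ = nv/(2L) = 111.3 Hz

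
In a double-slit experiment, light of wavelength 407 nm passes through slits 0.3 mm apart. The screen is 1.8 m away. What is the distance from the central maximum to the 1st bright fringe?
y = mλL/d = 2.442 mm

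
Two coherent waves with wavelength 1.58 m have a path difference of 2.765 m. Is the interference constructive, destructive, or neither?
neither (partial) — path difference = 1.75λ, neither a whole number of wavelengths nor an odd multiple of λ/2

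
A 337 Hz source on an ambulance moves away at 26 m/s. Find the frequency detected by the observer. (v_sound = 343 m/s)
f_obs = f·v/(v + v_s) = 313.3 Hz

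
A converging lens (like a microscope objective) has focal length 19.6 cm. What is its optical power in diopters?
P = 1/f = 5.102 D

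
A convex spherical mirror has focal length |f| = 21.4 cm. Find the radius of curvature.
R = 2|f| = 42.8 cm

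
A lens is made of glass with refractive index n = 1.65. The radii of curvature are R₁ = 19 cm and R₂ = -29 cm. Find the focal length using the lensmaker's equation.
1/f = (n − 1)(1/R₁ − 1/R₂) → f = 17.66 cm (converging lens)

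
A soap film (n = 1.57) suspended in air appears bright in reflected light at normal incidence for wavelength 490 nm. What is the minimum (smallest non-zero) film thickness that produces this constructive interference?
2nt = (m − ½)λ with m = 1 → t = (m − ½)λ/(2n) = 78.03 nm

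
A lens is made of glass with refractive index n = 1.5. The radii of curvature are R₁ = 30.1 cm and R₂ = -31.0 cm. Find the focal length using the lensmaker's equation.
1/f = (n − 1)(1/R₁ − 1/R₂) → f = 30.54 cm (converging lens)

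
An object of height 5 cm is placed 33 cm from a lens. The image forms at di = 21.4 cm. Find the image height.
hi = (-di/do) × ho = -3.242 cm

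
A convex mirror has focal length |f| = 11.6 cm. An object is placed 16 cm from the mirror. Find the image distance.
f = −11.6 cm (convex); 1/di = 1/f − 1/do → di = -6.725 cm (virtual image, behind mirror)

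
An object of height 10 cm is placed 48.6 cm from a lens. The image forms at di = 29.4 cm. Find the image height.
hi = (-di/do) × ho = -6.049 cm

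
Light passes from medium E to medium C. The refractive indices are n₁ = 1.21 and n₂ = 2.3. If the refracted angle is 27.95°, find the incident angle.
sin θ₁ = (n₂/n₁)·sin θ₂ → θ₁ = 62.99°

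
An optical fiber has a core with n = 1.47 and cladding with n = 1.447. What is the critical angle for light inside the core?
θc = arcsin(n_cladding/n_core) = 79.85°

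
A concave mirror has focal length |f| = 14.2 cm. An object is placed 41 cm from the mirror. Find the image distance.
f = +14.2 cm (concave); 1/di = 1/f − 1/do → di = 21.72 cm (real image, in front of mirror)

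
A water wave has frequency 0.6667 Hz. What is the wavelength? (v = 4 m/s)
λ = v/f = 6 m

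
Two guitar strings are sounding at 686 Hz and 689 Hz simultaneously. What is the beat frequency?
3 Hz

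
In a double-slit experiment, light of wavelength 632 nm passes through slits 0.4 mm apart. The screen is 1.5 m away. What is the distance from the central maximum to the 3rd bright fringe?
y = mλL/d = 7.11 mm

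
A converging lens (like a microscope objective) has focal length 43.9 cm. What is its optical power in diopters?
P = 1/f = 2.278 D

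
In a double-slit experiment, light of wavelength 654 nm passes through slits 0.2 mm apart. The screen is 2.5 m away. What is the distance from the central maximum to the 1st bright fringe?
y = mλL/d = 8.175 mm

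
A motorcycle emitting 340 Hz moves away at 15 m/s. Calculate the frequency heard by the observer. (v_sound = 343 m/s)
f_obs = f·v/(v + v_s) = 325.8 Hz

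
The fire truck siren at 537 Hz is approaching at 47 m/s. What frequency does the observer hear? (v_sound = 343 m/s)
f_obs = f·v/(v − v_s) = 622.3 Hz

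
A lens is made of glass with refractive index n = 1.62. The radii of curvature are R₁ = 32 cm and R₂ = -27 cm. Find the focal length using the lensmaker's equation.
1/f = (n − 1)(1/R₁ − 1/R₂) → f = 23.62 cm (converging lens)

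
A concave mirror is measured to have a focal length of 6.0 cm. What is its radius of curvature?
R = 2|f| = 12 cm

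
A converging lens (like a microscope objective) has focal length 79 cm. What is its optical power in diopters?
P = 1/f = 1.266 D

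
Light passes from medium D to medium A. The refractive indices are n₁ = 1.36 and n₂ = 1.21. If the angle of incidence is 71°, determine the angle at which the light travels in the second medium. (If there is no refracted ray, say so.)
sin θ₂ = (n₁/n₂)·sin θ₁ = 1.063 > 1, so there is no refracted ray — the light undergoes total internal reflection.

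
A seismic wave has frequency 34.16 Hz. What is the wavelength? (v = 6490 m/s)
λ = v/f = 190 m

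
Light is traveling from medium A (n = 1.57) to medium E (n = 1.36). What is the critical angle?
θc = arcsin(n₂/n₁) = 60.02°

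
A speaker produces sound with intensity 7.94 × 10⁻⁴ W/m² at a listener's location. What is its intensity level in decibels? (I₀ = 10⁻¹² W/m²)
β = 10·log₁₀(I/I₀) = 89 dB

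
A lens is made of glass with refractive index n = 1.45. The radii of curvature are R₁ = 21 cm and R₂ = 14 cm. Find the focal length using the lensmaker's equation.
1/f = (n − 1)(1/R₁ − 1/R₂) → f = -93.33 cm (diverging lens)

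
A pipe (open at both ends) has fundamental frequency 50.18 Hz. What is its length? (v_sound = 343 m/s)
L = v/(2f₁) = 3.418 m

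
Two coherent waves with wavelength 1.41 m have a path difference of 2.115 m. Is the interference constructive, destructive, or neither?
destructive — path difference = 1.5λ, an odd multiple of λ/2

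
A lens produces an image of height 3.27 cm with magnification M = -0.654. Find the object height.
ho = |hi|/|M| = 5 cm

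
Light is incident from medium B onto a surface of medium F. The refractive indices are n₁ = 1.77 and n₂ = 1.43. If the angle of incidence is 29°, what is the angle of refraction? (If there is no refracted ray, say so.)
sin θ₂ = (n₁/n₂)·sin θ₁ = 0.6001 → θ₂ = 36.88°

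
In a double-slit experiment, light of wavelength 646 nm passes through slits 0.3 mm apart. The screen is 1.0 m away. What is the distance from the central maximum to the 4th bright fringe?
y = mλL/d = 8.613 mm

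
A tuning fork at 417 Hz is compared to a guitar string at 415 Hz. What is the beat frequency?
2 Hz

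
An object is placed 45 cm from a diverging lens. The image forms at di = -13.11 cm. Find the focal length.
1/f = 1/do + 1/di → f = -18.5 cm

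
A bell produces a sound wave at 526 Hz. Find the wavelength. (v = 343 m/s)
λ = v/f = 0.6521 m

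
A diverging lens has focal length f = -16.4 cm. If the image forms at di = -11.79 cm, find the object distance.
1/do = 1/f − 1/di → do = 41.94 cm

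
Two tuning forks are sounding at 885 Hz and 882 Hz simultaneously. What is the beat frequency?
3 Hz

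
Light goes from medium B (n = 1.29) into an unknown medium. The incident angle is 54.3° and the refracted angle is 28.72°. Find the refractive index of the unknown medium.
n₂ = n₁·sin θ₁ / sin θ₂ = 2.18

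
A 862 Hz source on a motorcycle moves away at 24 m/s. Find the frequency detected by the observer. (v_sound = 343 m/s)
f_obs = f·v/(v + v_s) = 805.6 Hz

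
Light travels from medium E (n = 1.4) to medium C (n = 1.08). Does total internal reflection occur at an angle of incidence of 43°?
θc = arcsin(n₂/n₁) = 50.48°; 43° < θc, so no — the ray refracts.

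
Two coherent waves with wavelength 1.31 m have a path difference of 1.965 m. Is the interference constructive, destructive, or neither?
destructive — path difference = 1.5λ, an odd multiple of λ/2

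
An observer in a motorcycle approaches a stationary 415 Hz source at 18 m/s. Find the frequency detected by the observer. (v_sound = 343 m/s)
f_obs = f·(v + v_o)/v = 436.8 Hz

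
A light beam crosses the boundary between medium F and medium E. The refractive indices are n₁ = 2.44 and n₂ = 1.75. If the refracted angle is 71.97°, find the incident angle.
sin θ₁ = (n₂/n₁)·sin θ₂ → θ₁ = 43°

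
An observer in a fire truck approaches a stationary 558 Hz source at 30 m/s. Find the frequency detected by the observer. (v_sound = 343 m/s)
f_obs = f·(v + v_o)/v = 606.8 Hz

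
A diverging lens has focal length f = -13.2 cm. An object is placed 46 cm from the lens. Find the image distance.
1/di = 1/f − 1/do → di = -10.26 cm (virtual image)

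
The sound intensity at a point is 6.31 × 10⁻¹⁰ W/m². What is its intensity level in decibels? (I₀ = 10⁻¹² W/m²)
β = 10·log₁₀(I/I₀) = 28 dB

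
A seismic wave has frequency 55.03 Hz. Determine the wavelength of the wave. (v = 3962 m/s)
λ = v/f = 72 m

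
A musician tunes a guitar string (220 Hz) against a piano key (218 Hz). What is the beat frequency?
2 Hz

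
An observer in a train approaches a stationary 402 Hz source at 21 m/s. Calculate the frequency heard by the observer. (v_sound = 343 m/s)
f_obs = f·(v + v_o)/v = 426.6 Hz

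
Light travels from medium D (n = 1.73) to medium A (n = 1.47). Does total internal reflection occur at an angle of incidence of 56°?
θc = arcsin(n₂/n₁) = 58.18°; 56° < θc, so no — the ray refracts.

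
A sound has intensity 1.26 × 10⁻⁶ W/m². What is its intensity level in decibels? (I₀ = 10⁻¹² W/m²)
β = 10·log₁₀(I/I₀) = 61 dB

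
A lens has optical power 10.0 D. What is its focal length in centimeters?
f = 1/P = 10 cm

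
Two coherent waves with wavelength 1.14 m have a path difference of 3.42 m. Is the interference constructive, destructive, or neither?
constructive — path difference = 3λ, a whole number of wavelengths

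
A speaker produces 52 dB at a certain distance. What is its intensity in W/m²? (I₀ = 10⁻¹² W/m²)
I = I₀·10^(β/10) = 1.58 × 10⁻⁷ W/m²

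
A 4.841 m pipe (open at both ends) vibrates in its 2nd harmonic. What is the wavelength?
λₙ = 2L/n = 4.841 m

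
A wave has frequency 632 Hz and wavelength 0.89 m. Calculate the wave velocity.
v = fλ = 562.5 m/s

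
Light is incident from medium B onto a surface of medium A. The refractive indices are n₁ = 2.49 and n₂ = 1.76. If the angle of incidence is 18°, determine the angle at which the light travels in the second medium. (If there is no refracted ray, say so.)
sin θ₂ = (n₁/n₂)·sin θ₁ = 0.4372 → θ₂ = 25.92°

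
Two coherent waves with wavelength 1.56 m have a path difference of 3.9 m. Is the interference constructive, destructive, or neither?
destructive — path difference = 2.5λ, an odd multiple of λ/2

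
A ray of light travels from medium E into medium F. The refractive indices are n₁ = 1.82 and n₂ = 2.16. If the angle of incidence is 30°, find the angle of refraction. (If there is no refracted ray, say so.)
sin θ₂ = (n₁/n₂)·sin θ₁ = 0.4213 → θ₂ = 24.92°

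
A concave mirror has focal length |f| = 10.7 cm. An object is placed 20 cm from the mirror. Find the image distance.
f = +10.7 cm (concave); 1/di = 1/f − 1/do → di = 23.01 cm (real image, in front of mirror)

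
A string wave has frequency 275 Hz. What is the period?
T = 1/f = 0.003636 s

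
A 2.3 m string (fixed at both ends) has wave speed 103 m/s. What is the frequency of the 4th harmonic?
fₙ = nv/(2L) = 89.57 Hz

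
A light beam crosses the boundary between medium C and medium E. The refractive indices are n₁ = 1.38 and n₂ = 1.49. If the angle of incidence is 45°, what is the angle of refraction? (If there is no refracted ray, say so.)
sin θ₂ = (n₁/n₂)·sin θ₁ = 0.6549 → θ₂ = 40.91°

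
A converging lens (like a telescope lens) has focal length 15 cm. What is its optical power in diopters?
P = 1/f = 6.667 D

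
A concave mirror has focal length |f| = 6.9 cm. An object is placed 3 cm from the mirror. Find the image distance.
f = +6.9 cm (concave); 1/di = 1/f − 1/do → di = -5.308 cm (virtual image, behind mirror)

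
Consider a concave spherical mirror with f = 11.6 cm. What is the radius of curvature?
R = 2|f| = 23.2 cm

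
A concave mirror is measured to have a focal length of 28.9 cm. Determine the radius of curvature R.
R = 2|f| = 57.8 cm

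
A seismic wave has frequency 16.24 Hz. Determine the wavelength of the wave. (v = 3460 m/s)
λ = v/f = 213.1 m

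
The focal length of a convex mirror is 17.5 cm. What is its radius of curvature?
R = 2|f| = 35 cm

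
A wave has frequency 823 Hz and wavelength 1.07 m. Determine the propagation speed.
v = fλ = 880.6 m/s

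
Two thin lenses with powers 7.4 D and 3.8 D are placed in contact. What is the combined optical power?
P_total = P₁ + P₂ = 11.2 D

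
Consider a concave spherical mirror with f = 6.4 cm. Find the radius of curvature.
R = 2|f| = 12.8 cm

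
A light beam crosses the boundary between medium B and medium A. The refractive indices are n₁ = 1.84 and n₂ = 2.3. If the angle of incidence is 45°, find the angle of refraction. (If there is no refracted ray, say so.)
sin θ₂ = (n₁/n₂)·sin θ₁ = 0.5657 → θ₂ = 34.45°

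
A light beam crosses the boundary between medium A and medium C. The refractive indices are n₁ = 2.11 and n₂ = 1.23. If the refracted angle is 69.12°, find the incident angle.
sin θ₁ = (n₂/n₁)·sin θ₂ → θ₁ = 33°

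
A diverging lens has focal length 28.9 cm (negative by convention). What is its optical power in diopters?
P = 1/f = -3.46 D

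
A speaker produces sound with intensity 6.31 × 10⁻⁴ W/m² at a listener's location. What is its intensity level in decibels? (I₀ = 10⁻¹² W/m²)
β = 10·log₁₀(I/I₀) = 88 dB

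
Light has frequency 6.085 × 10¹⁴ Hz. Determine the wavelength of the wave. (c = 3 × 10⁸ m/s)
λ = c/f = 493 nm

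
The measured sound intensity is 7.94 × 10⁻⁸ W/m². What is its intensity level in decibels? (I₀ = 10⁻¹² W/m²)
β = 10·log₁₀(I/I₀) = 49 dB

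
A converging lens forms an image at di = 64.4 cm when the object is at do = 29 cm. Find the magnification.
M = −di/do = -2.221 (inverted image)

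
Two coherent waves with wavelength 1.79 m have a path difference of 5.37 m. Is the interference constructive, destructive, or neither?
constructive — path difference = 3λ, a whole number of wavelengths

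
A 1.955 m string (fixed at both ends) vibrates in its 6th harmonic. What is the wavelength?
λₙ = 2L/n = 0.6517 m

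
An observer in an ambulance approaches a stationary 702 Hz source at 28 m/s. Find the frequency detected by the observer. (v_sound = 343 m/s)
f_obs = f·(v + v_o)/v = 759.3 Hz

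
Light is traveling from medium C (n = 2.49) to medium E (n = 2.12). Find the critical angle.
θc = arcsin(n₂/n₁) = 58.36°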